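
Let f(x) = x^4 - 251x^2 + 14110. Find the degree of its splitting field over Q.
[K : Q] = 4

Solving the quadratic in x^2: x^2 = (251 ± √(251^2 - 4·14110))/2 = (251 ± √6561)/2 = (251 ± 81)/2, giving x^2 = 166 or x^2 = 85. So f(x) = (x^2 - 166)(x^2 - 85) and the roots of f are ±√166, ±√85. Hence the splitting field is K = Q(√166, √85). Since 166 and 85 are distinct squarefree integers > 1, their product 14110 is not a perfect square, so √85 ∉ Q(√166). By the tower law [K:Q] = [Q(√166,√85):Q(√166)] · [Q(√166):Q] = 2 · 2 = 4.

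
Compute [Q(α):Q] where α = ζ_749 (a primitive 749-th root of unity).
[Q(α):Q] = 636

The minimal polynomial of ζ_749 over Q is the 749-th cyclotomic polynomial Φ_749(x), which is irreducible over Q and has degree φ(749) = 636. Hence [Q(α):Q] = φ(749) = 636.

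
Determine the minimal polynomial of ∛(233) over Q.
m_α(x) = x^3 - 233

α satisfies α^3 = 233, so x^3 - 233 annihilates α. By the rational root test, a rational root p/q (in lowest terms) of x^3 - 233 would satisfy p^3 = 233 q^3, forcing q = 1 and p^3 = 233; but 233 is not a perfect cube, contradiction. A monic cubic over Q with no rational root is irreducible (any nontrivial factorization would include a linear factor). Hence x^3 - 233 is the minimal polynomial of α, and in particular [Q(α):Q] = 3.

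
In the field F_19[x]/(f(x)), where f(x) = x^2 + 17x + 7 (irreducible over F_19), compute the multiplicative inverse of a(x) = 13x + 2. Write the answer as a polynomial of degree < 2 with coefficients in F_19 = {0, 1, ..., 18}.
a(x)^(-1) ≡ 11x + 7 (mod f(x))

Since f is irreducible over F_19, F_19[x]/(f) is a field and a(x) ≠ 0 has an inverse. Apply the extended Euclidean algorithm to f(x) and a(x) in F_19[x]: f(x) = (3x + 14)·a(x) + (17). The last nonzero remainder is the constant 17 = gcd(f, a) in F_19. Back-substituting through the division chain expresses 17 = s(x)·a(x) + t(x)·f(x) with s(x) ≡ 16x + 5 (mod f), so (16x + 5)·a(x) ≡ 17 (mod f). Multiplying by 17^(-1) ≡ 9 in F_19 gives a(x)^(-1) ≡ 9·(16x + 5) ≡ 11x + 7 (mod f). Check: (13x + 2)·(11x + 7) = 10x^2 + 18x + 14 ≡ 1 (mod x^2 + 17x + 7).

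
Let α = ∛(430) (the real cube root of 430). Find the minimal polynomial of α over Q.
m_α(x) = x^3 - 430

α satisfies α^3 = 430, so x^3 - 430 annihilates α. By the rational root test, a rational root p/q (in lowest terms) of x^3 - 430 would satisfy p^3 = 430 q^3, forcing q = 1 and p^3 = 430; but 430 is not a perfect cube, contradiction. A monic cubic over Q with no rational root is irreducible (any nontrivial factorization would include a linear factor). Hence x^3 - 430 is the minimal polynomial of α, and in particular [Q(α):Q] = 3.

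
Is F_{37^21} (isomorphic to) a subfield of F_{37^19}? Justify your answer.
No: F_{37^21} is not a subfield of F_{37^19}

F_{p^m} embeds in F_{p^n} iff m | n. Here 21 ∤ 19 (since 19 = 0·21 + 19 with remainder 19 ≠ 0), so F_{37^21} is not a subfield of F_{37^19}. Equivalently: if it were, the tower law would give 21 = [F_{37^21}:F_37] dividing [F_{37^19}:F_37] = 19, contradiction.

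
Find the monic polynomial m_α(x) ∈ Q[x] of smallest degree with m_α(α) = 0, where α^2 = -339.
m_α(x) = x^2 + 339

α satisfies α^2 + 339 = 0, so x^2 + 339 annihilates α. Since d = -339 is squarefree and ≠ 1, it is not a perfect square in Q, so x^2 + 339 has no rational root and is therefore irreducible over Q (a degree-2 polynomial over a field is irreducible iff it has no root). Hence m_α(x) = x^2 + 339.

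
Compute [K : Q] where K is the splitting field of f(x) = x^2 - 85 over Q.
[K : Q] = 2

f(x) = x^2 - 85 factors as (x - √85)(x + √85). The splitting field is K = Q(√85). Since 85 is squarefree and > 1, it is not a perfect square, so x^2 - 85 is irreducible over Q and [Q(√85) : Q] = 2. Hence [K : Q] = 2.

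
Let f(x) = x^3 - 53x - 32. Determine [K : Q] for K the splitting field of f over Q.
[K : Q] = 6

By the rational root test, any rational root of the monic integer polynomial f(x) = x^3 - 53x - 32 must be an integer dividing the constant term -32, i.e. one of ±{1, 2, 4, 8, 16, 32}. Evaluating: f(1) = -84, f(-1) = 20, f(2) = -130, f(-2) = 66, f(4) = -180, f(-4) = 116, f(8) = 56, f(-8) = -120, f(16) = 3216, f(-16) = -3280, f(32) = 31040, f(-32) = -31104; none is 0, so f has no rational root and is therefore irreducible over Q (a cubic with no linear factor over a field is irreducible). For an irreducible cubic, the Galois group is A_3 or S_3 according as the discriminant disc(f) = -4a^3 - 27b^2 = -4·(-53)^3 - 27·(-32)^2 = 567860 is or is not a square in Q. Here disc(f) = 567860 is not a perfect square in Q, so the Galois group of f over Q is not contained in A_3 and must be all of S_3. The splitting field has degree |S_3| = 6 over Q, so [K : Q] = 6.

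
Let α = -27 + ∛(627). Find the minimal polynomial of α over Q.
m_α(x) = x^3 + 81x^2 + 2187x + 19056

Set β = α + 27 = ∛(627), so β^3 = 627. Then (α + 27)^3 - 627 = 0, i.e. α is a root of g(x) = (x + 27)^3 - 627 = x^3 + 81x^2 + 2187x + 19056. Since g(x) = h(x + 27) where h(x) = x^3 - 627, and h is irreducible over Q (because 627 is not a perfect cube, so h has no rational root, and a monic cubic with no rational root is irreducible), g is also irreducible (irreducibility is preserved under the substitution x → x + 27). Hence m_α(x) = x^3 + 81x^2 + 2187x + 19056.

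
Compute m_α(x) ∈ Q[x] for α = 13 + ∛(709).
m_α(x) = x^3 - 39x^2 + 507x - 2906

Set β = α - 13 = ∛(709), so β^3 = 709. Then (α - 13)^3 - 709 = 0, i.e. α is a root of g(x) = (x - 13)^3 - 709 = x^3 - 39x^2 + 507x - 2906. Since g(x) = h(x - 13) where h(x) = x^3 - 709, and h is irreducible over Q (because 709 is not a perfect cube, so h has no rational root, and a monic cubic with no rational root is irreducible), g is also irreducible (irreducibility is preserved under the substitution x → x - 13). Hence m_α(x) = x^3 - 39x^2 + 507x - 2906.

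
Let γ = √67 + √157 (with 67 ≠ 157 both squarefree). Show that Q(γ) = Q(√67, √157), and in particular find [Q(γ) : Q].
[Q(γ) : Q] = 4 (equivalently, Q(γ) = Q(√67, √157))

Obviously Q(γ) ⊆ Q(√67, √157), and [Q(√67, √157):Q] = 4 (since 67, 157 are distinct squarefree integers > 1 with 10519 not a perfect square). To show equality we compute the minimal polynomial of γ. From γ = √67 + √157: γ^2 = 67 + 2√(10519) + 157 = 224 + 2√(10519), so γ^2 - 224 = 2√(10519); squaring, (γ^2 - 224)^2 = 4·10519, i.e. γ^4 - 448γ^2 + 50176 - 42076 = 0, i.e. γ^4 - 448γ^2 + 8100 = 0. So γ is a root of x^4 - 448x^2 + 8100. This polynomial is irreducible over Q: it has no rational root (each ±√67 ± √157 is irrational), and any factorization into two quadratics over Q would force √(10519) ∈ Q (pairing opposite roots) or √67, √157 ∈ Q (other pairings), all impossible. Hence [Q(γ):Q] = 4 = [Q(√67, √157):Q], so Q(γ) = Q(√67, √157).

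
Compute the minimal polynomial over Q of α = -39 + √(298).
m_α(x) = x^2 + 78x + 1223

From α + 39 = √(298), squaring gives (α + 39)^2 = 298, i.e. α^2 + 78α + 1521 = 298, so α^2 + 78α + 1223 = 0. The discriminant of x^2 + 78x + 1223 is (78)^2 - 4·(1223) = 6084 - 4892 = 1192, and 4·(298) is not a perfect square in Q since 298 is squarefree and ≠ 1. Hence x^2 + 78x + 1223 is irreducible over Q and is the minimal polynomial of α.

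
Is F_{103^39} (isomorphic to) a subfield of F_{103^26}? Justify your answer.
No: F_{103^39} is not a subfield of F_{103^26}

F_{p^m} embeds in F_{p^n} iff m | n. Here 39 ∤ 26 (since 26 = 0·39 + 26 with remainder 26 ≠ 0), so F_{103^39} is not a subfield of F_{103^26}. Equivalently: if it were, the tower law would give 39 = [F_{103^39}:F_103] dividing [F_{103^26}:F_103] = 26, contradiction.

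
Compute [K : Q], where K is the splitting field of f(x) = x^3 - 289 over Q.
[K : Q] = 6

The roots of x^3 - 289 are ∛289, ω∛289, ω^2∛289 where ω = e^(2πi/3) is a primitive cube root of unity, so K = Q(∛289, ω). Now [Q(∛289):Q] = 3 (since 289 is not a perfect cube, x^3 - 289 is irreducible) and [Q(ω):Q] = 2. Both 2 and 3 divide [K:Q], and [K:Q] ≤ 3·2 = 6, so [K:Q] = 6. (Equivalently: Q(∛289) ⊂ R but ω ∉ R, so [K : Q(∛289)] = 2.)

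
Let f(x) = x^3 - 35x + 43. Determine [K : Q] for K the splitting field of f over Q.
[K : Q] = 6

By the rational root test, any rational root of the monic integer polynomial f(x) = x^3 - 35x + 43 must be an integer dividing the constant term 43, i.e. one of ±{1, 43}. Evaluating: f(1) = 9, f(-1) = 77, f(43) = 78045, f(-43) = -77959; none is 0, so f has no rational root and is therefore irreducible over Q (a cubic with no linear factor over a field is irreducible). For an irreducible cubic, the Galois group is A_3 or S_3 according as the discriminant disc(f) = -4a^3 - 27b^2 = -4·(-35)^3 - 27·(43)^2 = 121577 is or is not a square in Q. Here disc(f) = 121577 is not a perfect square in Q, so the Galois group of f over Q is not contained in A_3 and must be all of S_3. The splitting field has degree |S_3| = 6 over Q, so [K : Q] = 6.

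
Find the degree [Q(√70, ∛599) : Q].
[Q(√70, ∛599) : Q] = 6

Let L = Q(√70, ∛599). Since Q(√70) ⊂ L and [Q(√70):Q] = 2, the tower law gives 2 | [L:Q]. Likewise Q(∛599) ⊂ L with [Q(∛599):Q] = 3 (because 599 is not a perfect cube), so 3 | [L:Q]. As gcd(2,3) = 1, [L:Q] is divisible by 6. Conversely L is generated over Q by √70 and ∛599, so [L:Q] ≤ 2·3 = 6. Therefore [Q(√70, ∛599) : Q] = 6.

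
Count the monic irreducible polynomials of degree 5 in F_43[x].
There are 29401680 monic irreducible polynomials of degree 5 over F_43

Each element of F_{43^5} that lies in no proper subfield is a root of exactly one monic irreducible of degree 5 over F_43, and each such polynomial has 5 distinct roots in F_{43^5}. By Möbius inversion the count is N_43(5) = (1/5) Σ_{d|5} μ(5/d) · 43^d = (1/5)(μ(5)·43^1 + μ(1)·43^5) = 147008400/5 = 29401680.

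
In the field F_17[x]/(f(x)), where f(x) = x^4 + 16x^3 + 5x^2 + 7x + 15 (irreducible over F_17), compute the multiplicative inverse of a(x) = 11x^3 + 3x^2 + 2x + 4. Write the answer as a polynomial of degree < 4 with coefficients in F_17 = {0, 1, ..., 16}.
a(x)^(-1) ≡ 6x^3 + 14x^2 + 10x + 11 (mod f(x))

Since f is irreducible over F_17, F_17[x]/(f) is a field and a(x) ≠ 0 has an inverse. Apply the extended Euclidean algorithm to f(x) and a(x) in F_17[x]: f(x) = (14x + 10)·a(x) + (15x^2 + 16x + 9);  a(x) = (3x + 14)·(15x^2 + 16x + 9) + (6x + 14);  (15x^2 + 16x + 9) = (11x + 11)·(6x + 14) + (8). The last nonzero remainder is the constant 8 = gcd(f, a) in F_17. Back-substituting through the division chain expresses 8 = s(x)·a(x) + t(x)·f(x) with s(x) ≡ 14x^3 + 10x^2 + 12x + 3 (mod f), so (14x^3 + 10x^2 + 12x + 3)·a(x) ≡ 8 (mod f). Multiplying by 8^(-1) ≡ 15 in F_17 gives a(x)^(-1) ≡ 15·(14x^3 + 10x^2 + 12x + 3) ≡ 6x^3 + 14x^2 + 10x + 11 (mod f). Check: (11x^3 + 3x^2 + 2x + 4)·(6x^3 + 14x^2 + 10x + 11) = 15x^6 + 2x^5 + 11x^4 + 16x^3 + 7x^2 + 11x + 10 ≡ 1 (mod x^4 + 16x^3 + 5x^2 + 7x + 15).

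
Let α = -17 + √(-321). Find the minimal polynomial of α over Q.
m_α(x) = x^2 + 34x + 610

From α + 17 = √(-321), squaring gives (α + 17)^2 = -321, i.e. α^2 + 34α + 289 = -321, so α^2 + 34α + 610 = 0. The discriminant of x^2 + 34x + 610 is (34)^2 - 4·(610) = 1156 - 2440 = -1284, and 4·(-321) is not a perfect square in Q since -321 is squarefree and ≠ 1. Hence x^2 + 34x + 610 is irreducible over Q and is the minimal polynomial of α.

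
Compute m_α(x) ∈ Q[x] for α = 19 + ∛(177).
m_α(x) = x^3 - 57x^2 + 1083x - 7036

Set β = α - 19 = ∛(177), so β^3 = 177. Then (α - 19)^3 - 177 = 0, i.e. α is a root of g(x) = (x - 19)^3 - 177 = x^3 - 57x^2 + 1083x - 7036. Since g(x) = h(x - 19) where h(x) = x^3 - 177, and h is irreducible over Q (because 177 is not a perfect cube, so h has no rational root, and a monic cubic with no rational root is irreducible), g is also irreducible (irreducibility is preserved under the substitution x → x - 19). Hence m_α(x) = x^3 - 57x^2 + 1083x - 7036.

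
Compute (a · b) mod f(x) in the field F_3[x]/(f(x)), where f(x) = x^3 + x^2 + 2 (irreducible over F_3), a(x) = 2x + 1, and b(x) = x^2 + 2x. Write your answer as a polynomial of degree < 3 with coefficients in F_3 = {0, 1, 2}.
a · b ≡ 2x + 2 (mod f(x))

Multiply in F_3[x]: a(x)·b(x) = (2x + 1)·(x^2 + 2x) = 2x^3 + 2x^2 + 2x. This has degree ≥ 3, so divide by f(x) over F_3: 2x^3 + 2x^2 + 2x = (2)·(x^3 + x^2 + 2) + (2x + 2). Hence a·b ≡ 2x + 2 (mod f). (F_3[x]/(f) is a field with 3^3 = 27 elements since f is irreducible of degree 3.)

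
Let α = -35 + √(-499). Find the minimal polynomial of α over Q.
m_α(x) = x^2 + 70x + 1724

From α + 35 = √(-499), squaring gives (α + 35)^2 = -499, i.e. α^2 + 70α + 1225 = -499, so α^2 + 70α + 1724 = 0. The discriminant of x^2 + 70x + 1724 is (70)^2 - 4·(1724) = 4900 - 6896 = -1996, and 4·(-499) is not a perfect square in Q since -499 is squarefree and ≠ 1. Hence x^2 + 70x + 1724 is irreducible over Q and is the minimal polynomial of α.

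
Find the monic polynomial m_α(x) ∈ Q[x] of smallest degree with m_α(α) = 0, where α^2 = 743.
m_α(x) = x^2 - 743

α satisfies α^2 - 743 = 0, so x^2 - 743 annihilates α. Since d = 743 is squarefree and ≠ 1, it is not a perfect square in Q, so x^2 - 743 has no rational root and is therefore irreducible over Q (a degree-2 polynomial over a field is irreducible iff it has no root). Hence m_α(x) = x^2 - 743.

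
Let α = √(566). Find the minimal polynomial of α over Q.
m_α(x) = x^2 - 566

α satisfies α^2 - 566 = 0, so x^2 - 566 annihilates α. Since d = 566 is squarefree and ≠ 1, it is not a perfect square in Q, so x^2 - 566 has no rational root and is therefore irreducible over Q (a degree-2 polynomial over a field is irreducible iff it has no root). Hence m_α(x) = x^2 - 566.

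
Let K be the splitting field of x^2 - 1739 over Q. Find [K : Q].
[K : Q] = 2

f(x) = x^2 - 1739 factors as (x - √1739)(x + √1739). The splitting field is K = Q(√1739). Since 1739 is squarefree and > 1, it is not a perfect square, so x^2 - 1739 is irreducible over Q and [Q(√1739) : Q] = 2. Hence [K : Q] = 2.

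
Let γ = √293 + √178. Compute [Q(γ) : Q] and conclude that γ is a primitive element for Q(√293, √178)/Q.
[Q(γ) : Q] = 4 (equivalently, Q(γ) = Q(√293, √178))

Obviously Q(γ) ⊆ Q(√293, √178), and [Q(√293, √178):Q] = 4 (since 293, 178 are distinct squarefree integers > 1 with 52154 not a perfect square). To show equality we compute the minimal polynomial of γ. From γ = √293 + √178: γ^2 = 293 + 2√(52154) + 178 = 471 + 2√(52154), so γ^2 - 471 = 2√(52154); squaring, (γ^2 - 471)^2 = 4·52154, i.e. γ^4 - 942γ^2 + 221841 - 208616 = 0, i.e. γ^4 - 942γ^2 + 13225 = 0. So γ is a root of x^4 - 942x^2 + 13225. This polynomial is irreducible over Q: it has no rational root (each ±√293 ± √178 is irrational), and any factorization into two quadratics over Q would force √(52154) ∈ Q (pairing opposite roots) or √293, √178 ∈ Q (other pairings), all impossible. Hence [Q(γ):Q] = 4 = [Q(√293, √178):Q], so Q(γ) = Q(√293, √178).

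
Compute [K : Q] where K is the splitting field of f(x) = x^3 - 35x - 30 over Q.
[K : Q] = 6

By the rational root test, any rational root of the monic integer polynomial f(x) = x^3 - 35x - 30 must be an integer dividing the constant term -30, i.e. one of ±{1, 2, 3, 5, 6, 10, 15, 30}. Evaluating: f(1) = -64, f(-1) = 4, f(2) = -92, f(-2) = 32, f(3) = -108, f(-3) = 48, f(5) = -80, f(-5) = 20, f(6) = -24, f(-6) = -36, f(10) = 620, f(-10) = -680, f(15) = 2820, f(-15) = -2880, f(30) = 25920, f(-30) = -25980; none is 0, so f has no rational root and is therefore irreducible over Q (a cubic with no linear factor over a field is irreducible). For an irreducible cubic, the Galois group is A_3 or S_3 according as the discriminant disc(f) = -4a^3 - 27b^2 = -4·(-35)^3 - 27·(-30)^2 = 147200 is or is not a square in Q. Here disc(f) = 147200 is not a perfect square in Q, so the Galois group of f over Q is not contained in A_3 and must be all of S_3. The splitting field has degree |S_3| = 6 over Q, so [K : Q] = 6.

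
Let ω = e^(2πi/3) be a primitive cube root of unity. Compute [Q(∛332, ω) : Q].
[Q(∛332, ω) : Q] = 6

[Q(∛332):Q] = 3 (min poly x^3 - 332, irreducible since 332 is not a perfect cube). [Q(ω):Q] = 2 (min poly x^2 + x + 1). Since Q(∛332) ⊂ R and ω ∉ R, we have ω ∉ Q(∛332), so x^2 + x + 1 remains irreducible over Q(∛332) and [Q(∛332, ω) : Q(∛332)] = 2. By the tower law, [Q(∛332, ω) : Q] = 3 · 2 = 6. (In fact Q(∛332, ω) is the splitting field of x^3 - 332 over Q.)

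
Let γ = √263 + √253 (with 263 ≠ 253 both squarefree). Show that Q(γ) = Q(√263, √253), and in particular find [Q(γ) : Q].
[Q(γ) : Q] = 4 (equivalently, Q(γ) = Q(√263, √253))

Obviously Q(γ) ⊆ Q(√263, √253), and [Q(√263, √253):Q] = 4 (since 263, 253 are distinct squarefree integers > 1 with 66539 not a perfect square). To show equality we compute the minimal polynomial of γ. From γ = √263 + √253: γ^2 = 263 + 2√(66539) + 253 = 516 + 2√(66539), so γ^2 - 516 = 2√(66539); squaring, (γ^2 - 516)^2 = 4·66539, i.e. γ^4 - 1032γ^2 + 266256 - 266156 = 0, i.e. γ^4 - 1032γ^2 + 100 = 0. So γ is a root of x^4 - 1032x^2 + 100. This polynomial is irreducible over Q: it has no rational root (each ±√263 ± √253 is irrational), and any factorization into two quadratics over Q would force √(66539) ∈ Q (pairing opposite roots) or √263, √253 ∈ Q (other pairings), all impossible. Hence [Q(γ):Q] = 4 = [Q(√263, √253):Q], so Q(γ) = Q(√263, √253).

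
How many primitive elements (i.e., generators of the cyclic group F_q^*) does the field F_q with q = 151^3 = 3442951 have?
There are φ(3442950) = 786240 primitive elements

F_q^* is cyclic of order q - 1 = 3442950. A cyclic group of order m has exactly φ(m) generators. Here m = 3442950 = 2 · 3^2 · 5^2 · 7 · 1093, so the number of primitive elements is φ(3442950) = 786240.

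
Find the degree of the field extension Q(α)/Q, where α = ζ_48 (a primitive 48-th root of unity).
[Q(α):Q] = 16

The minimal polynomial of ζ_48 over Q is the 48-th cyclotomic polynomial Φ_48(x), which is irreducible over Q and has degree φ(48) = 16. Hence [Q(α):Q] = φ(48) = 16.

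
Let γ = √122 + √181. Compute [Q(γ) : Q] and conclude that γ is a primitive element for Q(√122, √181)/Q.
[Q(γ) : Q] = 4 (equivalently, Q(γ) = Q(√122, √181))

Obviously Q(γ) ⊆ Q(√122, √181), and [Q(√122, √181):Q] = 4 (since 122, 181 are distinct squarefree integers > 1 with 22082 not a perfect square). To show equality we compute the minimal polynomial of γ. From γ = √122 + √181: γ^2 = 122 + 2√(22082) + 181 = 303 + 2√(22082), so γ^2 - 303 = 2√(22082); squaring, (γ^2 - 303)^2 = 4·22082, i.e. γ^4 - 606γ^2 + 91809 - 88328 = 0, i.e. γ^4 - 606γ^2 + 3481 = 0. So γ is a root of x^4 - 606x^2 + 3481. This polynomial is irreducible over Q: it has no rational root (each ±√122 ± √181 is irrational), and any factorization into two quadratics over Q would force √(22082) ∈ Q (pairing opposite roots) or √122, √181 ∈ Q (other pairings), all impossible. Hence [Q(γ):Q] = 4 = [Q(√122, √181):Q], so Q(γ) = Q(√122, √181).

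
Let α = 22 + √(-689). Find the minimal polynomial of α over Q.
m_α(x) = x^2 - 44x + 1173

From α - 22 = √(-689), squaring gives (α - 22)^2 = -689, i.e. α^2 - 44α + 484 = -689, so α^2 - 44α + 1173 = 0. The discriminant of x^2 - 44x + 1173 is (-44)^2 - 4·(1173) = 1936 - 4692 = -2756, and 4·(-689) is not a perfect square in Q since -689 is squarefree and ≠ 1. Hence x^2 - 44x + 1173 is irreducible over Q and is the minimal polynomial of α.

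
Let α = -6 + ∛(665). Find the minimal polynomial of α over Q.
m_α(x) = x^3 + 18x^2 + 108x - 449

Set β = α + 6 = ∛(665), so β^3 = 665. Then (α + 6)^3 - 665 = 0, i.e. α is a root of g(x) = (x + 6)^3 - 665 = x^3 + 18x^2 + 108x - 449. Since g(x) = h(x + 6) where h(x) = x^3 - 665, and h is irreducible over Q (because 665 is not a perfect cube, so h has no rational root, and a monic cubic with no rational root is irreducible), g is also irreducible (irreducibility is preserved under the substitution x → x + 6). Hence m_α(x) = x^3 + 18x^2 + 108x - 449.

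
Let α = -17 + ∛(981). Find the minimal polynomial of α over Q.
m_α(x) = x^3 + 51x^2 + 867x + 3932

Set β = α + 17 = ∛(981), so β^3 = 981. Then (α + 17)^3 - 981 = 0, i.e. α is a root of g(x) = (x + 17)^3 - 981 = x^3 + 51x^2 + 867x + 3932. Since g(x) = h(x + 17) where h(x) = x^3 - 981, and h is irreducible over Q (because 981 is not a perfect cube, so h has no rational root, and a monic cubic with no rational root is irreducible), g is also irreducible (irreducibility is preserved under the substitution x → x + 17). Hence m_α(x) = x^3 + 51x^2 + 867x + 3932.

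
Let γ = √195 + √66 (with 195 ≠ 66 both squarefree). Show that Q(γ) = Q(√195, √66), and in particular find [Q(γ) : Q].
[Q(γ) : Q] = 4 (equivalently, Q(γ) = Q(√195, √66))

Obviously Q(γ) ⊆ Q(√195, √66), and [Q(√195, √66):Q] = 4 (since 195, 66 are distinct squarefree integers > 1 with 12870 not a perfect square). To show equality we compute the minimal polynomial of γ. From γ = √195 + √66: γ^2 = 195 + 2√(12870) + 66 = 261 + 2√(12870), so γ^2 - 261 = 2√(12870); squaring, (γ^2 - 261)^2 = 4·12870, i.e. γ^4 - 522γ^2 + 68121 - 51480 = 0, i.e. γ^4 - 522γ^2 + 16641 = 0. So γ is a root of x^4 - 522x^2 + 16641. This polynomial is irreducible over Q: it has no rational root (each ±√195 ± √66 is irrational), and any factorization into two quadratics over Q would force √(12870) ∈ Q (pairing opposite roots) or √195, √66 ∈ Q (other pairings), all impossible. Hence [Q(γ):Q] = 4 = [Q(√195, √66):Q], so Q(γ) = Q(√195, √66).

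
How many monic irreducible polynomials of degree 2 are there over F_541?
There are 146070 monic irreducible polynomials of degree 2 over F_541

Each element of F_{541^2} that lies in no proper subfield is a root of exactly one monic irreducible of degree 2 over F_541, and each such polynomial has 2 distinct roots in F_{541^2}. By Möbius inversion the count is N_541(2) = (1/2) Σ_{d|2} μ(2/d) · 541^d = (1/2)(μ(2)·541^1 + μ(1)·541^2) = 292140/2 = 146070.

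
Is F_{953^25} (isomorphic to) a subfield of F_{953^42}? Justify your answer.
No: F_{953^25} is not a subfield of F_{953^42}

F_{p^m} embeds in F_{p^n} iff m | n. Here 25 ∤ 42 (since 42 = 1·25 + 17 with remainder 17 ≠ 0), so F_{953^25} is not a subfield of F_{953^42}. Equivalently: if it were, the tower law would give 25 = [F_{953^25}:F_953] dividing [F_{953^42}:F_953] = 42, contradiction.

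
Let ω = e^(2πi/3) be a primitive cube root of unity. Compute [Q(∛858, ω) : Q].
[Q(∛858, ω) : Q] = 6

[Q(∛858):Q] = 3 (min poly x^3 - 858, irreducible since 858 is not a perfect cube). [Q(ω):Q] = 2 (min poly x^2 + x + 1). Since Q(∛858) ⊂ R and ω ∉ R, we have ω ∉ Q(∛858), so x^2 + x + 1 remains irreducible over Q(∛858) and [Q(∛858, ω) : Q(∛858)] = 2. By the tower law, [Q(∛858, ω) : Q] = 3 · 2 = 6. (In fact Q(∛858, ω) is the splitting field of x^3 - 858 over Q.)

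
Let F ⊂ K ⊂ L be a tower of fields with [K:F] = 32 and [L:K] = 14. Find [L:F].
[L:F] = 448

The tower law says that for any tower of field extensions F ⊂ K ⊂ L with finite degrees, [L:F] = [L:K] · [K:F]. Here this gives [L:F] = 14 · 32 = 448.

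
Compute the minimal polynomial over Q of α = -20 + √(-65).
m_α(x) = x^2 + 40x + 465

From α + 20 = √(-65), squaring gives (α + 20)^2 = -65, i.e. α^2 + 40α + 400 = -65, so α^2 + 40α + 465 = 0. The discriminant of x^2 + 40x + 465 is (40)^2 - 4·(465) = 1600 - 1860 = -260, and 4·(-65) is not a perfect square in Q since -65 is squarefree and ≠ 1. Hence x^2 + 40x + 465 is irreducible over Q and is the minimal polynomial of α.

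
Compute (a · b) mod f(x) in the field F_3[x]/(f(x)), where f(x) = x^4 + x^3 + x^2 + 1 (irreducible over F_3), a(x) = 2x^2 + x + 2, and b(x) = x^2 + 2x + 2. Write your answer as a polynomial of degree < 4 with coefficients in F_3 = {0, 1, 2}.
a · b ≡ 2 (mod f(x))

Multiply in F_3[x]: a(x)·b(x) = (2x^2 + x + 2)·(x^2 + 2x + 2) = 2x^4 + 2x^3 + 2x^2 + 1. This has degree ≥ 4, so divide by f(x) over F_3: 2x^4 + 2x^3 + 2x^2 + 1 = (2)·(x^4 + x^3 + x^2 + 1) + (2). Hence a·b ≡ 2 (mod f). (F_3[x]/(f) is a field with 3^4 = 81 elements since f is irreducible of degree 4.)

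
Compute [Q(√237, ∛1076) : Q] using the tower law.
[Q(√237, ∛1076) : Q] = 6

Let L = Q(√237, ∛1076). Since Q(√237) ⊂ L and [Q(√237):Q] = 2, the tower law gives 2 | [L:Q]. Likewise Q(∛1076) ⊂ L with [Q(∛1076):Q] = 3 (because 1076 is not a perfect cube), so 3 | [L:Q]. As gcd(2,3) = 1, [L:Q] is divisible by 6. Conversely L is generated over Q by √237 and ∛1076, so [L:Q] ≤ 2·3 = 6. Therefore [Q(√237, ∛1076) : Q] = 6.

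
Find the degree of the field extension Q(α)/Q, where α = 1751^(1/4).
[Q(α):Q] = 4

α is a root of x^4 - 1751. By Eisenstein's criterion at the prime p = 17 (which divides the constant term 1751 but p^2 = 289 does not, since 1751 is squarefree), x^4 - 1751 is irreducible over Q. Hence [Q(α):Q] = 4.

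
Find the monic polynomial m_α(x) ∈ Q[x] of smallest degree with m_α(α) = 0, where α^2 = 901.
m_α(x) = x^2 - 901

α satisfies α^2 - 901 = 0, so x^2 - 901 annihilates α. Since d = 901 is squarefree and ≠ 1, it is not a perfect square in Q, so x^2 - 901 has no rational root and is therefore irreducible over Q (a degree-2 polynomial over a field is irreducible iff it has no root). Hence m_α(x) = x^2 - 901.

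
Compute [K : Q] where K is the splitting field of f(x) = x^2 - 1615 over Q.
[K : Q] = 2

f(x) = x^2 - 1615 factors as (x - √1615)(x + √1615). The splitting field is K = Q(√1615). Since 1615 is squarefree and > 1, it is not a perfect square, so x^2 - 1615 is irreducible over Q and [Q(√1615) : Q] = 2. Hence [K : Q] = 2.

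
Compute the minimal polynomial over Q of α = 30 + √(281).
m_α(x) = x^2 - 60x + 619

From α - 30 = √(281), squaring gives (α - 30)^2 = 281, i.e. α^2 - 60α + 900 = 281, so α^2 - 60α + 619 = 0. The discriminant of x^2 - 60x + 619 is (-60)^2 - 4·(619) = 3600 - 2476 = 1124, and 4·(281) is not a perfect square in Q since 281 is squarefree and ≠ 1. Hence x^2 - 60x + 619 is irreducible over Q and is the minimal polynomial of α.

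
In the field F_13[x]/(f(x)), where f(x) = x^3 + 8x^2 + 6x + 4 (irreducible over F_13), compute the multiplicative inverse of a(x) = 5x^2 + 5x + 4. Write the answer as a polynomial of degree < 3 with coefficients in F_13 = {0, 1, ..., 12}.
a(x)^(-1) ≡ 3x^2 + 4x + 3 (mod f(x))

Since f is irreducible over F_13, F_13[x]/(f) is a field and a(x) ≠ 0 has an inverse. Apply the extended Euclidean algorithm to f(x) and a(x) in F_13[x]: f(x) = (8x + 4)·a(x) + (6x + 1);  a(x) = (3x + 9)·(6x + 1) + (8). The last nonzero remainder is the constant 8 = gcd(f, a) in F_13. Back-substituting through the division chain expresses 8 = s(x)·a(x) + t(x)·f(x) with s(x) ≡ 11x^2 + 6x + 11 (mod f), so (11x^2 + 6x + 11)·a(x) ≡ 8 (mod f). Multiplying by 8^(-1) ≡ 5 in F_13 gives a(x)^(-1) ≡ 5·(11x^2 + 6x + 11) ≡ 3x^2 + 4x + 3 (mod f). Check: (5x^2 + 5x + 4)·(3x^2 + 4x + 3) = 2x^4 + 9x^3 + 8x^2 + 5x + 12 ≡ 1 (mod x^3 + 8x^2 + 6x + 4).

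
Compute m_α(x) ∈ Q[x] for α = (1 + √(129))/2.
m_α(x) = x^2 - x - 32

From 2α - 1 = √(129), squaring gives (2α - 1)^2 = 129, i.e. 4α^2 - 4α + 1 = 129, so α^2 - α + (1 - 129)/4 = 0. Since 129 ≡ 1 (mod 4), (1 - 129)/4 = -32 ∈ Z. The polynomial x^2 - x - 32 has discriminant 1 - 4·(-32) = 129, which is not a perfect square in Q (d = 129 is squarefree and ≠ 1), so x^2 - x - 32 is irreducible over Q. It is the minimal polynomial of α.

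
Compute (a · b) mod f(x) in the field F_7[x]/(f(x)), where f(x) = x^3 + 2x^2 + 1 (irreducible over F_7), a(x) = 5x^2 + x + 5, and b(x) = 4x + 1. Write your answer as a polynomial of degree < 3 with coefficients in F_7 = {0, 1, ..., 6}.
a · b ≡ 4x^2 + 6 (mod f(x))

Multiply in F_7[x]: a(x)·b(x) = (5x^2 + x + 5)·(4x + 1) = 6x^3 + 2x^2 + 5. This has degree ≥ 3, so divide by f(x) over F_7: 6x^3 + 2x^2 + 5 = (6)·(x^3 + 2x^2 + 1) + (4x^2 + 6). Hence a·b ≡ 4x^2 + 6 (mod f). (F_7[x]/(f) is a field with 7^3 = 343 elements since f is irreducible of degree 3.)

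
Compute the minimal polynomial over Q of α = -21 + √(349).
m_α(x) = x^2 + 42x + 92

From α + 21 = √(349), squaring gives (α + 21)^2 = 349, i.e. α^2 + 42α + 441 = 349, so α^2 + 42α + 92 = 0. The discriminant of x^2 + 42x + 92 is (42)^2 - 4·(92) = 1764 - 368 = 1396, and 4·(349) is not a perfect square in Q since 349 is squarefree and ≠ 1. Hence x^2 + 42x + 92 is irreducible over Q and is the minimal polynomial of α.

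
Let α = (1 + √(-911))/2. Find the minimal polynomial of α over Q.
m_α(x) = x^2 - x + 228

From 2α - 1 = √(-911), squaring gives (2α - 1)^2 = -911, i.e. 4α^2 - 4α + 1 = -911, so α^2 - α + (1 + 911)/4 = 0. Since -911 ≡ 1 (mod 4), (1 + 911)/4 = 228 ∈ Z. The polynomial x^2 - x + 228 has discriminant 1 - 4·(228) = -911, which is not a perfect square in Q (d = -911 is squarefree and ≠ 1), so x^2 - x + 228 is irreducible over Q. It is the minimal polynomial of α.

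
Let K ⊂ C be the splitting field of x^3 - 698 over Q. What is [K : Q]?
[K : Q] = 6

The roots of x^3 - 698 are ∛698, ω∛698, ω^2∛698 where ω = e^(2πi/3) is a primitive cube root of unity, so K = Q(∛698, ω). Now [Q(∛698):Q] = 3 (since 698 is not a perfect cube, x^3 - 698 is irreducible) and [Q(ω):Q] = 2. Both 2 and 3 divide [K:Q], and [K:Q] ≤ 3·2 = 6, so [K:Q] = 6. (Equivalently: Q(∛698) ⊂ R but ω ∉ R, so [K : Q(∛698)] = 2.)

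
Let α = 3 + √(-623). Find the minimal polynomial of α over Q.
m_α(x) = x^2 - 6x + 632

From α - 3 = √(-623), squaring gives (α - 3)^2 = -623, i.e. α^2 - 6α + 9 = -623, so α^2 - 6α + 632 = 0. The discriminant of x^2 - 6x + 632 is (-6)^2 - 4·(632) = 36 - 2528 = -2492, and 4·(-623) is not a perfect square in Q since -623 is squarefree and ≠ 1. Hence x^2 - 6x + 632 is irreducible over Q and is the minimal polynomial of α.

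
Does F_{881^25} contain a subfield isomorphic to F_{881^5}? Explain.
Yes: F_{881^5} is a subfield of F_{881^25}

F_{p^m} embeds in F_{p^n} iff m | n (since F_{p^n} is the splitting field of x^(p^n) - x, and F_{p^m} ⊂ F_{p^n} forces p^n to be a power of p^m, i.e. m | n; conversely if m | n then every root of x^(p^m) - x is a root of x^(p^n) - x). Here 5 | 25 (since 25 = 5·5), so F_{881^5} is a subfield of F_{881^25}, and [F_{881^25} : F_{881^5}] = 25/5 = 5.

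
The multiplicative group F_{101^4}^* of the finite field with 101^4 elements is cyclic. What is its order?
|F_{101^4}^*| = 104060400

F_{101^4} has 101^4 = 104060401 elements; its multiplicative group consists of all nonzero elements, so |F_{101^4}^*| = 104060401 - 1 = 104060400. (It is cyclic since any finite subgroup of the multiplicative group of a field is cyclic.)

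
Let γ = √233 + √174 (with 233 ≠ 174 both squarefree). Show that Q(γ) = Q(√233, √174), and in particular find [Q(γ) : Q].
[Q(γ) : Q] = 4 (equivalently, Q(γ) = Q(√233, √174))

Obviously Q(γ) ⊆ Q(√233, √174), and [Q(√233, √174):Q] = 4 (since 233, 174 are distinct squarefree integers > 1 with 40542 not a perfect square). To show equality we compute the minimal polynomial of γ. From γ = √233 + √174: γ^2 = 233 + 2√(40542) + 174 = 407 + 2√(40542), so γ^2 - 407 = 2√(40542); squaring, (γ^2 - 407)^2 = 4·40542, i.e. γ^4 - 814γ^2 + 165649 - 162168 = 0, i.e. γ^4 - 814γ^2 + 3481 = 0. So γ is a root of x^4 - 814x^2 + 3481. This polynomial is irreducible over Q: it has no rational root (each ±√233 ± √174 is irrational), and any factorization into two quadratics over Q would force √(40542) ∈ Q (pairing opposite roots) or √233, √174 ∈ Q (other pairings), all impossible. Hence [Q(γ):Q] = 4 = [Q(√233, √174):Q], so Q(γ) = Q(√233, √174).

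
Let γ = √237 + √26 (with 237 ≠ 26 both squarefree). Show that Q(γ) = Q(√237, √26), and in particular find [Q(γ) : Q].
[Q(γ) : Q] = 4 (equivalently, Q(γ) = Q(√237, √26))

Obviously Q(γ) ⊆ Q(√237, √26), and [Q(√237, √26):Q] = 4 (since 237, 26 are distinct squarefree integers > 1 with 6162 not a perfect square). To show equality we compute the minimal polynomial of γ. From γ = √237 + √26: γ^2 = 237 + 2√(6162) + 26 = 263 + 2√(6162), so γ^2 - 263 = 2√(6162); squaring, (γ^2 - 263)^2 = 4·6162, i.e. γ^4 - 526γ^2 + 69169 - 24648 = 0, i.e. γ^4 - 526γ^2 + 44521 = 0. So γ is a root of x^4 - 526x^2 + 44521. This polynomial is irreducible over Q: it has no rational root (each ±√237 ± √26 is irrational), and any factorization into two quadratics over Q would force √(6162) ∈ Q (pairing opposite roots) or √237, √26 ∈ Q (other pairings), all impossible. Hence [Q(γ):Q] = 4 = [Q(√237, √26):Q], so Q(γ) = Q(√237, √26).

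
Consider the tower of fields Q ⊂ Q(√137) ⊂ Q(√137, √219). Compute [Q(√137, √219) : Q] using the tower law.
[Q(√137, √219) : Q] = 4

[Q(√137):Q] = 2 (min poly x^2 - 137, irreducible since 137 is squarefree > 1). For the top step, suppose √219 ∈ Q(√137), say √219 = c + d√137 with c, d ∈ Q. Squaring: 219 = c^2 + 137d^2 + 2cd√137. Since √137 ∉ Q this forces 2cd = 0. If d = 0 then √219 = c ∈ Q, contradicting 219 squarefree > 1. If c = 0 then 219 = 137d^2, so 137·219 = (137d)^2 is a perfect square in Q — but 137·219 = 30003 is not a perfect square (since 137 and 219 are distinct squarefree integers). Contradiction. Hence √219 ∉ Q(√137), so x^2 - 219 stays irreducible over Q(√137) and [Q(√137, √219) : Q(√137)] = 2. By the tower law, [Q(√137, √219) : Q] = 2 · 2 = 4.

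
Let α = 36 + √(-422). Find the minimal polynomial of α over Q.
m_α(x) = x^2 - 72x + 1718

From α - 36 = √(-422), squaring gives (α - 36)^2 = -422, i.e. α^2 - 72α + 1296 = -422, so α^2 - 72α + 1718 = 0. The discriminant of x^2 - 72x + 1718 is (-72)^2 - 4·(1718) = 5184 - 6872 = -1688, and 4·(-422) is not a perfect square in Q since -422 is squarefree and ≠ 1. Hence x^2 - 72x + 1718 is irreducible over Q and is the minimal polynomial of α.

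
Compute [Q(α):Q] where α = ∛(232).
[Q(α):Q] = 3

The minimal polynomial of α is x^3 - 232, irreducible over Q since 232 is not a perfect cube (so x^3 - 232 has no rational root). Hence [Q(α):Q] = deg(m_α) = 3.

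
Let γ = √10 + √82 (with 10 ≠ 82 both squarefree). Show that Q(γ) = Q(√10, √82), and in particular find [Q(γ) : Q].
[Q(γ) : Q] = 4 (equivalently, Q(γ) = Q(√10, √82))

Obviously Q(γ) ⊆ Q(√10, √82), and [Q(√10, √82):Q] = 4 (since 10, 82 are distinct squarefree integers > 1 with 820 not a perfect square). To show equality we compute the minimal polynomial of γ. From γ = √10 + √82: γ^2 = 10 + 2√(820) + 82 = 92 + 2√(820), so γ^2 - 92 = 2√(820); squaring, (γ^2 - 92)^2 = 4·820, i.e. γ^4 - 184γ^2 + 8464 - 3280 = 0, i.e. γ^4 - 184γ^2 + 5184 = 0. So γ is a root of x^4 - 184x^2 + 5184. This polynomial is irreducible over Q: it has no rational root (each ±√10 ± √82 is irrational), and any factorization into two quadratics over Q would force √(820) ∈ Q (pairing opposite roots) or √10, √82 ∈ Q (other pairings), all impossible. Hence [Q(γ):Q] = 4 = [Q(√10, √82):Q], so Q(γ) = Q(√10, √82).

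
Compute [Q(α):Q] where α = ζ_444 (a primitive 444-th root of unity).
[Q(α):Q] = 144

The minimal polynomial of ζ_444 over Q is the 444-th cyclotomic polynomial Φ_444(x), which is irreducible over Q and has degree φ(444) = 144. Hence [Q(α):Q] = φ(444) = 144.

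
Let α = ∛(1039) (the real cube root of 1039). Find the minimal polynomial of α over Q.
m_α(x) = x^3 - 1039

α satisfies α^3 = 1039, so x^3 - 1039 annihilates α. By the rational root test, a rational root p/q (in lowest terms) of x^3 - 1039 would satisfy p^3 = 1039 q^3, forcing q = 1 and p^3 = 1039; but 1039 is not a perfect cube, contradiction. A monic cubic over Q with no rational root is irreducible (any nontrivial factorization would include a linear factor). Hence x^3 - 1039 is the minimal polynomial of α, and in particular [Q(α):Q] = 3.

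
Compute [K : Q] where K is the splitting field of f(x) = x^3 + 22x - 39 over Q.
[K : Q] = 6

By the rational root test, any rational root of the monic integer polynomial f(x) = x^3 + 22x - 39 must be an integer dividing the constant term -39, i.e. one of ±{1, 3, 13, 39}. Evaluating: f(1) = -16, f(-1) = -62, f(3) = 54, f(-3) = -132, f(13) = 2444, f(-13) = -2522, f(39) = 60138, f(-39) = -60216; none is 0, so f has no rational root and is therefore irreducible over Q (a cubic with no linear factor over a field is irreducible). For an irreducible cubic, the Galois group is A_3 or S_3 according as the discriminant disc(f) = -4a^3 - 27b^2 = -4·(22)^3 - 27·(-39)^2 = -83659 is or is not a square in Q. Here disc(f) = -83659 is not a perfect square in Q, so the Galois group of f over Q is not contained in A_3 and must be all of S_3. The splitting field has degree |S_3| = 6 over Q, so [K : Q] = 6.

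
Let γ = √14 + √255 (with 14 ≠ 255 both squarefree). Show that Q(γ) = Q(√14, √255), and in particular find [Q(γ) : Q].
[Q(γ) : Q] = 4 (equivalently, Q(γ) = Q(√14, √255))

Obviously Q(γ) ⊆ Q(√14, √255), and [Q(√14, √255):Q] = 4 (since 14, 255 are distinct squarefree integers > 1 with 3570 not a perfect square). To show equality we compute the minimal polynomial of γ. From γ = √14 + √255: γ^2 = 14 + 2√(3570) + 255 = 269 + 2√(3570), so γ^2 - 269 = 2√(3570); squaring, (γ^2 - 269)^2 = 4·3570, i.e. γ^4 - 538γ^2 + 72361 - 14280 = 0, i.e. γ^4 - 538γ^2 + 58081 = 0. So γ is a root of x^4 - 538x^2 + 58081. This polynomial is irreducible over Q: it has no rational root (each ±√14 ± √255 is irrational), and any factorization into two quadratics over Q would force √(3570) ∈ Q (pairing opposite roots) or √14, √255 ∈ Q (other pairings), all impossible. Hence [Q(γ):Q] = 4 = [Q(√14, √255):Q], so Q(γ) = Q(√14, √255).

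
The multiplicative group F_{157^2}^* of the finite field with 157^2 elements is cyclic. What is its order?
|F_{157^2}^*| = 24648

F_{157^2} has 157^2 = 24649 elements; its multiplicative group consists of all nonzero elements, so |F_{157^2}^*| = 24649 - 1 = 24648. (It is cyclic since any finite subgroup of the multiplicative group of a field is cyclic.)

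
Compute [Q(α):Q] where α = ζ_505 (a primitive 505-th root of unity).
[Q(α):Q] = 400

The minimal polynomial of ζ_505 over Q is the 505-th cyclotomic polynomial Φ_505(x), which is irreducible over Q and has degree φ(505) = 400. Hence [Q(α):Q] = φ(505) = 400.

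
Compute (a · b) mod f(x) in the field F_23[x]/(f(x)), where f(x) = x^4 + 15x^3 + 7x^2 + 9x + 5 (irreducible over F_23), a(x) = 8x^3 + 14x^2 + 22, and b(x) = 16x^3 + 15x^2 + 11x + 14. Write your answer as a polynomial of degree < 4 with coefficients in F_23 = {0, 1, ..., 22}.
a · b ≡ x^3 + 22x^2 + 16x + 6 (mod f(x))

Multiply in F_23[x]: a(x)·b(x) = (8x^3 + 14x^2 + 22)·(16x^3 + 15x^2 + 11x + 14) = 13x^6 + 22x^5 + 22x^4 + 20x^3 + 20x^2 + 12x + 9. This has degree ≥ 4, so divide by f(x) over F_23: 13x^6 + 22x^5 + 22x^4 + 20x^3 + 20x^2 + 12x + 9 = (13x^2 + 11x + 19)·(x^4 + 15x^3 + 7x^2 + 9x + 5) + (x^3 + 22x^2 + 16x + 6). Hence a·b ≡ x^3 + 22x^2 + 16x + 6 (mod f). (F_23[x]/(f) is a field with 23^4 = 279841 elements since f is irreducible of degree 4.)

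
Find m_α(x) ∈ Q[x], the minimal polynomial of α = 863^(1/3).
m_α(x) = x^3 - 863

α satisfies α^3 = 863, so x^3 - 863 annihilates α. By the rational root test, a rational root p/q (in lowest terms) of x^3 - 863 would satisfy p^3 = 863 q^3, forcing q = 1 and p^3 = 863; but 863 is not a perfect cube, contradiction. A monic cubic over Q with no rational root is irreducible (any nontrivial factorization would include a linear factor). Hence x^3 - 863 is the minimal polynomial of α, and in particular [Q(α):Q] = 3.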